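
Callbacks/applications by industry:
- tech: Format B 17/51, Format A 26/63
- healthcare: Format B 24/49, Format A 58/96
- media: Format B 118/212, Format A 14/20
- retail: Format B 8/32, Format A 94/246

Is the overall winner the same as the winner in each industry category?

Tech: Format B 17/51 = 33.3%, Format A 26/63 = 41.3% → Format A
Healthcare: Format B 24/49 = 49.0%, Format A 58/96 = 60.4% → Format A
Media: Format B 118/212 = 55.7%, Format A 14/20 = 70.0% → Format A
Retail: Format B 8/32 = 25.0%, Format A 94/246 = 38.2% → Format A
Overall: Format B 167/344 = 48.5%, Format A 192/425 = 45.2% → Format B
Format A wins each industry group but Format B wins overall — the comparison reverses. Format A's applications skew toward retail, which has a lower base rate.

No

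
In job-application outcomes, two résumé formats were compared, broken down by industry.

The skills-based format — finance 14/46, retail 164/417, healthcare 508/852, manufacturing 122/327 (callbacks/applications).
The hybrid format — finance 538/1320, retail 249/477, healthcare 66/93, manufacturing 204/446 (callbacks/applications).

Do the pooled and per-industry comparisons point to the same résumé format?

No

Finance: the skills-based format 14/46 = 30.4%, the hybrid format 538/1320 = 40.8% → the hybrid format
Retail: the skills-based format 164/417 = 39.3%, the hybrid format 249/477 = 52.2% → the hybrid format
Healthcare: the skills-based format 508/852 = 59.6%, the hybrid format 66/93 = 71.0% → the hybrid format
Manufacturing: the skills-based format 122/327 = 37.3%, the hybrid format 204/446 = 45.7% → the hybrid format
Overall: the skills-based format 808/1642 = 49.2%, the hybrid format 1057/2336 = 45.2% → the skills-based format
The hybrid format wins each industry group but the skills-based format wins overall — the comparison reverses. The hybrid format's applications skew toward finance, which has a lower base rate.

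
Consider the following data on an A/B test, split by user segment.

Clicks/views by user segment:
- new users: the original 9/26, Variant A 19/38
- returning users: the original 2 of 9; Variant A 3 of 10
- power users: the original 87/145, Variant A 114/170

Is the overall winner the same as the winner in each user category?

New users: the original 9/26 = 34.6%, Variant A 19/38 = 50.0% → Variant A
Returning users: the original 2/9 = 22.2%, Variant A 3/10 = 30.0% → Variant A
Power users: the original 87/145 = 60.0%, Variant A 114/170 = 67.1% → Variant A
Overall: the original 98/180 = 54.4%, Variant A 136/218 = 62.4% → Variant A
Variant A wins overall and in every user group — no reversal.

Yes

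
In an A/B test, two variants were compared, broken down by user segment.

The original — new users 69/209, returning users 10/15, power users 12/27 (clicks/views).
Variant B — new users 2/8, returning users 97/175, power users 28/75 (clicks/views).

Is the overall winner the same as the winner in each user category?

New users: the original 69/209 = 33.0%, Variant B 2/8 = 25.0% → the original
Returning users: the original 10/15 = 66.7%, Variant B 97/175 = 55.4% → the original
Power users: the original 12/27 = 44.4%, Variant B 28/75 = 37.3% → the original
Overall: the original 91/251 = 36.3%, Variant B 127/258 = 49.2% → Variant B
The original wins each user group but Variant B wins overall — the comparison reverses. The original's views skew toward new users, which has a lower base rate.

No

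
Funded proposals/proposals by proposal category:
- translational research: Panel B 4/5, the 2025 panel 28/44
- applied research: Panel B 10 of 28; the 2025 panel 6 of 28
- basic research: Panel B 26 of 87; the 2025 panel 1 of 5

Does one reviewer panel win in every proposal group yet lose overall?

Yes

Translational research: Panel B 4/5 = 80.0%, the 2025 panel 28/44 = 63.6% → Panel B
Applied research: Panel B 10/28 = 35.7%, the 2025 panel 6/28 = 21.4% → Panel B
Basic research: Panel B 26/87 = 29.9%, the 2025 panel 1/5 = 20.0% → Panel B
Overall: Panel B 40/120 = 33.3%, the 2025 panel 35/77 = 45.5% → the 2025 panel
Panel B wins each proposal group but the 2025 panel wins overall — the comparison reverses. Panel B's proposals skew toward basic research, which has a lower base rate.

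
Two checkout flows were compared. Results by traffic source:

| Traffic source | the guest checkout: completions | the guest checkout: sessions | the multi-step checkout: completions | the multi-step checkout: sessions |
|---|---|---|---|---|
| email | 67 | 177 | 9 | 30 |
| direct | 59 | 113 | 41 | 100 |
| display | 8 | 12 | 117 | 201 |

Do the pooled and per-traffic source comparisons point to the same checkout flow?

No

Email: the guest checkout 67/177 = 37.9%, the multi-step checkout 9/30 = 30.0% → the guest checkout
Direct: the guest checkout 59/113 = 52.2%, the multi-step checkout 41/100 = 41.0% → the guest checkout
Display: the guest checkout 8/12 = 66.7%, the multi-step checkout 117/201 = 58.2% → the guest checkout
Overall: the guest checkout 134/302 = 44.4%, the multi-step checkout 167/331 = 50.5% → the multi-step checkout
The guest checkout wins each traffic group but the multi-step checkout wins overall — the comparison reverses. The guest checkout's sessions skew toward email, which has a lower base rate.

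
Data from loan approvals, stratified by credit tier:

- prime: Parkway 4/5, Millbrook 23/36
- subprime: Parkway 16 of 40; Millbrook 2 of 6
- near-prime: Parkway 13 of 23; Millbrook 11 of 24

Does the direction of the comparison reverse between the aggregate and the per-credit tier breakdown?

Prime: Parkway 4/5 = 80.0%, Millbrook 23/36 = 63.9% → Parkway
Subprime: Parkway 16/40 = 40.0%, Millbrook 2/6 = 33.3% → Parkway
Near-prime: Parkway 13/23 = 56.5%, Millbrook 11/24 = 45.8% → Parkway
Overall: Parkway 33/68 = 48.5%, Millbrook 36/66 = 54.5% → Millbrook
Parkway wins each credit group but Millbrook wins overall — the comparison reverses. Parkway's applications skew toward subprime, which has a lower base rate.

Yes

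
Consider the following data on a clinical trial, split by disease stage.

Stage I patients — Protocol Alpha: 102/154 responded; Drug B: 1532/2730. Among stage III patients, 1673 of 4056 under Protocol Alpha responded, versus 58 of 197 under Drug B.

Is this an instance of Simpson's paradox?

Yes

Stage I: Protocol Alpha 102/154 = 66.2%, Drug B 1532/2730 = 56.1% → Protocol Alpha
Stage III: Protocol Alpha 1673/4056 = 41.2%, Drug B 58/197 = 29.4% → Protocol Alpha
Overall: Protocol Alpha 1775/4210 = 42.2%, Drug B 1590/2927 = 54.3% → Drug B
Protocol Alpha wins each disease group but Drug B wins overall — the comparison reverses. Protocol Alpha's patients skew toward stage III, which has a lower base rate.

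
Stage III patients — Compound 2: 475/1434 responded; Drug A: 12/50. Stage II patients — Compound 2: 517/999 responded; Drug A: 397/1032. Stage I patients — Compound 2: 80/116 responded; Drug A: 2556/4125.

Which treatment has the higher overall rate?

Stage III: Compound 2 475/1434 = 33.1%, Drug A 12/50 = 24.0% → Compound 2
Stage II: Compound 2 517/999 = 51.8%, Drug A 397/1032 = 38.5% → Compound 2
Stage I: Compound 2 80/116 = 69.0%, Drug A 2556/4125 = 62.0% → Compound 2
Overall: Compound 2 1072/2549 = 42.1%, Drug A 2965/5207 = 56.9% → Drug A
(Compound 2 wins every disease group but Drug A wins overall — Compound 2's patients skew toward the low-rate stage III group.)

Drug A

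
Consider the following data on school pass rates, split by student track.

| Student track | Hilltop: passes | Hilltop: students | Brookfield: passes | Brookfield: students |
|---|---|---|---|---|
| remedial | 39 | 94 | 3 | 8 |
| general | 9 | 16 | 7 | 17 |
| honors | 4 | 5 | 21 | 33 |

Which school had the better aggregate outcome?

Brookfield

Remedial: Hilltop 39/94 = 41.5%, Brookfield 3/8 = 37.5% → Hilltop
General: Hilltop 9/16 = 56.2%, Brookfield 7/17 = 41.2% → Hilltop
Honors: Hilltop 4/5 = 80.0%, Brookfield 21/33 = 63.6% → Hilltop
Overall: Hilltop 52/115 = 45.2%, Brookfield 31/58 = 53.4% → Brookfield
(Hilltop wins every student group but Brookfield wins overall — Hilltop's students skew toward the low-rate remedial group.)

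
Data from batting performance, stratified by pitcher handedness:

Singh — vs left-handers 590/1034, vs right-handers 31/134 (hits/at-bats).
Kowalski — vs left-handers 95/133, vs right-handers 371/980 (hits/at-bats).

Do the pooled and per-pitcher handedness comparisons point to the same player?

Vs left-handers: Singh 590/1034 = 57.1%, Kowalski 95/133 = 71.4% → Kowalski
Vs right-handers: Singh 31/134 = 23.1%, Kowalski 371/980 = 37.9% → Kowalski
Overall: Singh 621/1168 = 53.2%, Kowalski 466/1113 = 41.9% → Singh
Kowalski wins each pitcher group but Singh wins overall — the comparison reverses. Kowalski's at-bats skew toward vs right-handers, which has a lower base rate.

No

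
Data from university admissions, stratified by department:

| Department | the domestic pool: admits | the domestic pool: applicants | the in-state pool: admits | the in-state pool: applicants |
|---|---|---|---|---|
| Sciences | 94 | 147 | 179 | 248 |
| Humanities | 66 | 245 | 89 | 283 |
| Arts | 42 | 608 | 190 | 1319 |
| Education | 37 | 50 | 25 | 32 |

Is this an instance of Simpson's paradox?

Sciences: the domestic pool 94/147 = 63.9%, the in-state pool 179/248 = 72.2% → the in-state pool
Humanities: the domestic pool 66/245 = 26.9%, the in-state pool 89/283 = 31.4% → the in-state pool
Arts: the domestic pool 42/608 = 6.9%, the in-state pool 190/1319 = 14.4% → the in-state pool
Education: the domestic pool 37/50 = 74.0%, the in-state pool 25/32 = 78.1% → the in-state pool
Overall: the domestic pool 239/1050 = 22.8%, the in-state pool 483/1882 = 25.7% → the in-state pool
The in-state pool wins overall and in every department group — no reversal.

No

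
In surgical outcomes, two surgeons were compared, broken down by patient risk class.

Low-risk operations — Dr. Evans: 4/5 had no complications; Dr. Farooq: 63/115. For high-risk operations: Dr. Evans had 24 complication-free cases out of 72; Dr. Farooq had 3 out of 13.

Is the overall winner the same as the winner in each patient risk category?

Low-risk: Dr. Evans 4/5 = 80.0%, Dr. Farooq 63/115 = 54.8% → Dr. Evans
High-risk: Dr. Evans 24/72 = 33.3%, Dr. Farooq 3/13 = 23.1% → Dr. Evans
Overall: Dr. Evans 28/77 = 36.4%, Dr. Farooq 66/128 = 51.6% → Dr. Farooq
Dr. Evans wins each patient risk group but Dr. Farooq wins overall — the comparison reverses. Dr. Evans's operations skew toward high-risk, which has a lower base rate.

No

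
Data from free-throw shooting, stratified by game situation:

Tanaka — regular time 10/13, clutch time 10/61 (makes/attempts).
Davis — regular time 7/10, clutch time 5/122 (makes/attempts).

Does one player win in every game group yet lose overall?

No

Regular time: Tanaka 10/13 = 76.9%, Davis 7/10 = 70.0% → Tanaka
Clutch time: Tanaka 10/61 = 16.4%, Davis 5/122 = 4.1% → Tanaka
Overall: Tanaka 20/74 = 27.0%, Davis 12/132 = 9.1% → Tanaka
Tanaka wins overall and in every game group — no reversal.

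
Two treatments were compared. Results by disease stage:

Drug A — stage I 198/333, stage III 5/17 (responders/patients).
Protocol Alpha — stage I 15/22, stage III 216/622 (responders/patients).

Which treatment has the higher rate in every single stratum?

Protocol Alpha

Stage I: Drug A 198/333 = 59.5%, Protocol Alpha 15/22 = 68.2% → Protocol Alpha
Stage III: Drug A 5/17 = 29.4%, Protocol Alpha 216/622 = 34.7% → Protocol Alpha
Protocol Alpha has the higher rate in both groups.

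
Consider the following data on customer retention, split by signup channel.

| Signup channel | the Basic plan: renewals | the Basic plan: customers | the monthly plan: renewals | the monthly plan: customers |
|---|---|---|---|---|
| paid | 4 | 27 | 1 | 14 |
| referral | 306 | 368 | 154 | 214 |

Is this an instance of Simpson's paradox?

No

Paid: the Basic plan 4/27 = 14.8%, the monthly plan 1/14 = 7.1% → the Basic plan
Referral: the Basic plan 306/368 = 83.2%, the monthly plan 154/214 = 72.0% → the Basic plan
Overall: the Basic plan 310/395 = 78.5%, the monthly plan 155/228 = 68.0% → the Basic plan
The Basic plan wins overall and in every signup group — no reversal.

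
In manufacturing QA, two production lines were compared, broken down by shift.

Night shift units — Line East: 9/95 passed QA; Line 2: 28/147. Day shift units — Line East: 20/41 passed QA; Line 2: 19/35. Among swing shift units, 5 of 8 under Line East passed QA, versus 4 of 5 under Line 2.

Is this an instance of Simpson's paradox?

Night shift: Line East 9/95 = 9.5%, Line 2 28/147 = 19.0% → Line 2
Day shift: Line East 20/41 = 48.8%, Line 2 19/35 = 54.3% → Line 2
Swing shift: Line East 5/8 = 62.5%, Line 2 4/5 = 80.0% → Line 2
Overall: Line East 34/144 = 23.6%, Line 2 51/187 = 27.3% → Line 2
Line 2 wins overall and in every shift group — no reversal.

No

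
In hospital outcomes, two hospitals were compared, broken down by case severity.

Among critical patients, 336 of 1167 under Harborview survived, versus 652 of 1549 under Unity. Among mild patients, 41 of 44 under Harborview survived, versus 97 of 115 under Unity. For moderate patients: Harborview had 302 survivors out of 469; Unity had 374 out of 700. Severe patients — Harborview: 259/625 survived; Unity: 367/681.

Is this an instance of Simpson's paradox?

Critical: Harborview 336/1167 = 28.8%, Unity 652/1549 = 42.1% → Unity
Mild: Harborview 41/44 = 93.2%, Unity 97/115 = 84.3% → Harborview
Moderate: Harborview 302/469 = 64.4%, Unity 374/700 = 53.4% → Harborview
Severe: Harborview 259/625 = 41.4%, Unity 367/681 = 53.9% → Unity
Overall: Harborview 938/2305 = 40.7%, Unity 1490/3045 = 48.9% → Unity
Neither sweeps: Harborview wins 2 of 4 groups, Unity wins 2. Unity wins overall but not every group — no Simpson reversal.

No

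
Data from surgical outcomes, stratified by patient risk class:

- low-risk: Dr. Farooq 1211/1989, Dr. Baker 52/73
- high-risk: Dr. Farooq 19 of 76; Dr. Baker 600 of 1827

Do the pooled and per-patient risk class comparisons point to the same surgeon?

No

Low-risk: Dr. Farooq 1211/1989 = 60.9%, Dr. Baker 52/73 = 71.2% → Dr. Baker
High-risk: Dr. Farooq 19/76 = 25.0%, Dr. Baker 600/1827 = 32.8% → Dr. Baker
Overall: Dr. Farooq 1230/2065 = 59.6%, Dr. Baker 652/1900 = 34.3% → Dr. Farooq
Dr. Baker wins each patient risk group but Dr. Farooq wins overall — the comparison reverses. Dr. Baker's operations skew toward high-risk, which has a lower base rate.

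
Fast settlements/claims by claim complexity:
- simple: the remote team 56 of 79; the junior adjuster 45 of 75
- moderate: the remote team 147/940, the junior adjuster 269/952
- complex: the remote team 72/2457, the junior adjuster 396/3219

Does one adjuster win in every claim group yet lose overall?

No

Simple: the remote team 56/79 = 70.9%, the junior adjuster 45/75 = 60.0% → the remote team
Moderate: the remote team 147/940 = 15.6%, the junior adjuster 269/952 = 28.3% → the junior adjuster
Complex: the remote team 72/2457 = 2.9%, the junior adjuster 396/3219 = 12.3% → the junior adjuster
Overall: the remote team 275/3476 = 7.9%, the junior adjuster 710/4246 = 16.7% → the junior adjuster
Neither sweeps: the remote team wins 1 of 3 groups, the junior adjuster wins 2. The junior adjuster wins overall but not every group — no Simpson reversal.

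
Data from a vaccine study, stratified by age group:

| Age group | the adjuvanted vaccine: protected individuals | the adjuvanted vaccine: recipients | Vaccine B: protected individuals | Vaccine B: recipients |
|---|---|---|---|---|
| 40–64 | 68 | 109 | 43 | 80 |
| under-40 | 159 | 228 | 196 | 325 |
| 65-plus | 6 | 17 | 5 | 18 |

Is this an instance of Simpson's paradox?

40–64: the adjuvanted vaccine 68/109 = 62.4%, Vaccine B 43/80 = 53.8% → the adjuvanted vaccine
Under-40: the adjuvanted vaccine 159/228 = 69.7%, Vaccine B 196/325 = 60.3% → the adjuvanted vaccine
65-plus: the adjuvanted vaccine 6/17 = 35.3%, Vaccine B 5/18 = 27.8% → the adjuvanted vaccine
Overall: the adjuvanted vaccine 233/354 = 65.8%, Vaccine B 244/423 = 57.7% → the adjuvanted vaccine
The adjuvanted vaccine wins overall and in every age group — no reversal.

No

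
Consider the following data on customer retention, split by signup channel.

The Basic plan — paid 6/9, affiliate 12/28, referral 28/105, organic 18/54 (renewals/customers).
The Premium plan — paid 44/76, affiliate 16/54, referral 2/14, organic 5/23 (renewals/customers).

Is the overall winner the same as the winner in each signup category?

No

Paid: the Basic plan 6/9 = 66.7%, the Premium plan 44/76 = 57.9% → the Basic plan
Affiliate: the Basic plan 12/28 = 42.9%, the Premium plan 16/54 = 29.6% → the Basic plan
Referral: the Basic plan 28/105 = 26.7%, the Premium plan 2/14 = 14.3% → the Basic plan
Organic: the Basic plan 18/54 = 33.3%, the Premium plan 5/23 = 21.7% → the Basic plan
Overall: the Basic plan 64/196 = 32.7%, the Premium plan 67/167 = 40.1% → the Premium plan
The Basic plan wins each signup group but the Premium plan wins overall — the comparison reverses. The Basic plan's customers skew toward referral, which has a lower base rate.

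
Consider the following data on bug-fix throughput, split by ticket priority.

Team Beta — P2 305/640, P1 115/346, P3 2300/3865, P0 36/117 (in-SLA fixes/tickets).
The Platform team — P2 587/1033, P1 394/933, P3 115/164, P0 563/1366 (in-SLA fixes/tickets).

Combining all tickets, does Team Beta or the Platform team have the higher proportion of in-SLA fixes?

Team Beta

P2: Team Beta 305/640 = 47.7%, the Platform team 587/1033 = 56.8% → the Platform team
P1: Team Beta 115/346 = 33.2%, the Platform team 394/933 = 42.2% → the Platform team
P3: Team Beta 2300/3865 = 59.5%, the Platform team 115/164 = 70.1% → the Platform team
P0: Team Beta 36/117 = 30.8%, the Platform team 563/1366 = 41.2% → the Platform team
Overall: Team Beta 2756/4968 = 55.5%, the Platform team 1659/3496 = 47.5% → Team Beta
(The Platform team wins every ticket group but Team Beta wins overall — the Platform team's tickets skew toward the low-rate P0 group.)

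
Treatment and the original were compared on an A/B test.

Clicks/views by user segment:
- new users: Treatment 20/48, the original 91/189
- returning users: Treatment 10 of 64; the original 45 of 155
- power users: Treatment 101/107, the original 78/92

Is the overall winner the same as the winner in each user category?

New users: Treatment 20/48 = 41.7%, the original 91/189 = 48.1% → the original
Returning users: Treatment 10/64 = 15.6%, the original 45/155 = 29.0% → the original
Power users: Treatment 101/107 = 94.4%, the original 78/92 = 84.8% → Treatment
Overall: Treatment 131/219 = 59.8%, the original 214/436 = 49.1% → Treatment
Neither sweeps: Treatment wins 1 of 3 groups, the original wins 2. Treatment wins overall but not every group — no Simpson reversal.

No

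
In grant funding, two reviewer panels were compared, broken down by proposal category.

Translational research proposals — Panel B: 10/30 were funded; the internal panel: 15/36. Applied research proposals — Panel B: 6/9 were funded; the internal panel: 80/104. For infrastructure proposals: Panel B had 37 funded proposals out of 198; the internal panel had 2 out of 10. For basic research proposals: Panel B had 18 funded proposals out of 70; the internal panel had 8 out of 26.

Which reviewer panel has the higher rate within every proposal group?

Translational research: Panel B 10/30 = 33.3%, the internal panel 15/36 = 41.7% → the internal panel
Applied research: Panel B 6/9 = 66.7%, the internal panel 80/104 = 76.9% → the internal panel
Infrastructure: Panel B 37/198 = 18.7%, the internal panel 2/10 = 20.0% → the internal panel
Basic research: Panel B 18/70 = 25.7%, the internal panel 8/26 = 30.8% → the internal panel
The internal panel has the higher rate in all 4 groups.

the internal panel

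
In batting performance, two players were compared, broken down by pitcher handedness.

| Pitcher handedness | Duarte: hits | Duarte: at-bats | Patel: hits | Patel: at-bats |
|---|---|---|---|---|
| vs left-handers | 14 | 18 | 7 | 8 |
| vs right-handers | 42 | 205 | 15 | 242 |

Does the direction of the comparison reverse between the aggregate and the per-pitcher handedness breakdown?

Vs left-handers: Duarte 14/18 = 77.8%, Patel 7/8 = 87.5% → Patel
Vs right-handers: Duarte 42/205 = 20.5%, Patel 15/242 = 6.2% → Duarte
Overall: Duarte 56/223 = 25.1%, Patel 22/250 = 8.8% → Duarte
Neither sweeps: Duarte wins 1 of 2 groups, Patel wins 1. Duarte wins overall but not every group — no Simpson reversal.

No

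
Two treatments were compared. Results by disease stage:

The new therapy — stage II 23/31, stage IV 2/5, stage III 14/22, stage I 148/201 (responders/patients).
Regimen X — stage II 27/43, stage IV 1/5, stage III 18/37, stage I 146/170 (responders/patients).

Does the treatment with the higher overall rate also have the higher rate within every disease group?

No

Stage II: the new therapy 23/31 = 74.2%, Regimen X 27/43 = 62.8% → the new therapy
Stage IV: the new therapy 2/5 = 40.0%, Regimen X 1/5 = 20.0% → the new therapy
Stage III: the new therapy 14/22 = 63.6%, Regimen X 18/37 = 48.6% → the new therapy
Stage I: the new therapy 148/201 = 73.6%, Regimen X 146/170 = 85.9% → Regimen X
Overall: the new therapy 187/259 = 72.2%, Regimen X 192/255 = 75.3% → Regimen X
Neither sweeps: the new therapy wins 3 of 4 groups, Regimen X wins 1. Regimen X wins overall but not every group — no Simpson reversal.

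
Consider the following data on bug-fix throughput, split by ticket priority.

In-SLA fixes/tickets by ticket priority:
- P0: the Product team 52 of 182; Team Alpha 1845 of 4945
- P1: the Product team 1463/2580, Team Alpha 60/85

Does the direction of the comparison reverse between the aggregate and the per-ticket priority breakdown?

P0: the Product team 52/182 = 28.6%, Team Alpha 1845/4945 = 37.3% → Team Alpha
P1: the Product team 1463/2580 = 56.7%, Team Alpha 60/85 = 70.6% → Team Alpha
Overall: the Product team 1515/2762 = 54.9%, Team Alpha 1905/5030 = 37.9% → the Product team
Team Alpha wins each ticket group but the Product team wins overall — the comparison reverses. Team Alpha's tickets skew toward P0, which has a lower base rate.

Yes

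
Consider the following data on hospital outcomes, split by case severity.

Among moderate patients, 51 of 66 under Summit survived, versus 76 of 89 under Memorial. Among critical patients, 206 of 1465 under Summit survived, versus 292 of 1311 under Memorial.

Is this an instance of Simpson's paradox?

Moderate: Summit 51/66 = 77.3%, Memorial 76/89 = 85.4% → Memorial
Critical: Summit 206/1465 = 14.1%, Memorial 292/1311 = 22.3% → Memorial
Overall: Summit 257/1531 = 16.8%, Memorial 368/1400 = 26.3% → Memorial
Memorial wins overall and in every case group — no reversal.

No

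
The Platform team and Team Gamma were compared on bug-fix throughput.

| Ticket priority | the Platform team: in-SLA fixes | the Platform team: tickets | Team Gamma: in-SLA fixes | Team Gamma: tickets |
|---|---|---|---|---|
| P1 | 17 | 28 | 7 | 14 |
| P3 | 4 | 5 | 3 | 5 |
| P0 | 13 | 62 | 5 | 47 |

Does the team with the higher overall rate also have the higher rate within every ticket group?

P1: the Platform team 17/28 = 60.7%, Team Gamma 7/14 = 50.0% → the Platform team
P3: the Platform team 4/5 = 80.0%, Team Gamma 3/5 = 60.0% → the Platform team
P0: the Platform team 13/62 = 21.0%, Team Gamma 5/47 = 10.6% → the Platform team
Overall: the Platform team 34/95 = 35.8%, Team Gamma 15/66 = 22.7% → the Platform team
The Platform team wins overall and in every ticket group — no reversal.

Yes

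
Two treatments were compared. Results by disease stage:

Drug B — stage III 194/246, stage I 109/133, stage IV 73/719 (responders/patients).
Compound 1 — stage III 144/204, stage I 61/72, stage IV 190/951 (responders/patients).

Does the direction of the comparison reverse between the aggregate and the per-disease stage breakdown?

No

Stage III: Drug B 194/246 = 78.9%, Compound 1 144/204 = 70.6% → Drug B
Stage I: Drug B 109/133 = 82.0%, Compound 1 61/72 = 84.7% → Compound 1
Stage IV: Drug B 73/719 = 10.2%, Compound 1 190/951 = 20.0% → Compound 1
Overall: Drug B 376/1098 = 34.2%, Compound 1 395/1227 = 32.2% → Drug B
Neither sweeps: Drug B wins 1 of 3 groups, Compound 1 wins 2. Drug B wins overall but not every group — no Simpson reversal.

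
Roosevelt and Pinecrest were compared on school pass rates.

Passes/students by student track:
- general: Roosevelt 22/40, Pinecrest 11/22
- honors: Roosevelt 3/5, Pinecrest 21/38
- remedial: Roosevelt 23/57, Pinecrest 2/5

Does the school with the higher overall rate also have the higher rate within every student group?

General: Roosevelt 22/40 = 55.0%, Pinecrest 11/22 = 50.0% → Roosevelt
Honors: Roosevelt 3/5 = 60.0%, Pinecrest 21/38 = 55.3% → Roosevelt
Remedial: Roosevelt 23/57 = 40.4%, Pinecrest 2/5 = 40.0% → Roosevelt
Overall: Roosevelt 48/102 = 47.1%, Pinecrest 34/65 = 52.3% → Pinecrest
Roosevelt wins each student group but Pinecrest wins overall — the comparison reverses. Roosevelt's students skew toward remedial, which has a lower base rate.

No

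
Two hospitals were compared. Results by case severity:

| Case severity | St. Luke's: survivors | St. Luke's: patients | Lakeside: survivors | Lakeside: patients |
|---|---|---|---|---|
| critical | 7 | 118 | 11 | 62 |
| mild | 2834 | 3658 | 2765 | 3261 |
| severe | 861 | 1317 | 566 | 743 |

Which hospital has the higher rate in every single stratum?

Lakeside

Critical: St. Luke's 7/118 = 5.9%, Lakeside 11/62 = 17.7% → Lakeside
Mild: St. Luke's 2834/3658 = 77.5%, Lakeside 2765/3261 = 84.8% → Lakeside
Severe: St. Luke's 861/1317 = 65.4%, Lakeside 566/743 = 76.2% → Lakeside
Lakeside has the higher rate in all 3 groups.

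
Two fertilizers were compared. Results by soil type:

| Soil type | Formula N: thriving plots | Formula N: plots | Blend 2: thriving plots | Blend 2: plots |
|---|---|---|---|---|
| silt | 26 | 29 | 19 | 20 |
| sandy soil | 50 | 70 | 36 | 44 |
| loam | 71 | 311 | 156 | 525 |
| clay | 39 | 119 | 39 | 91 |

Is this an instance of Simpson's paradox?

Silt: Formula N 26/29 = 89.7%, Blend 2 19/20 = 95.0% → Blend 2
Sandy soil: Formula N 50/70 = 71.4%, Blend 2 36/44 = 81.8% → Blend 2
Loam: Formula N 71/311 = 22.8%, Blend 2 156/525 = 29.7% → Blend 2
Clay: Formula N 39/119 = 32.8%, Blend 2 39/91 = 42.9% → Blend 2
Overall: Formula N 186/529 = 35.2%, Blend 2 250/680 = 36.8% → Blend 2
Blend 2 wins overall and in every soil group — no reversal.

No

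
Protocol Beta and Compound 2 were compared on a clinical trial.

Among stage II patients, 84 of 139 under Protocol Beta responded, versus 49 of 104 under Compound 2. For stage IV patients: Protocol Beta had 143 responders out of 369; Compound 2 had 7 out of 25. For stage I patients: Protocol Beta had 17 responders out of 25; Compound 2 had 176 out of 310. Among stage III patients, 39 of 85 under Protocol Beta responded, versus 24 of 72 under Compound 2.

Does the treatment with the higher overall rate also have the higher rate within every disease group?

No

Stage II: Protocol Beta 84/139 = 60.4%, Compound 2 49/104 = 47.1% → Protocol Beta
Stage IV: Protocol Beta 143/369 = 38.8%, Compound 2 7/25 = 28.0% → Protocol Beta
Stage I: Protocol Beta 17/25 = 68.0%, Compound 2 176/310 = 56.8% → Protocol Beta
Stage III: Protocol Beta 39/85 = 45.9%, Compound 2 24/72 = 33.3% → Protocol Beta
Overall: Protocol Beta 283/618 = 45.8%, Compound 2 256/511 = 50.1% → Compound 2
Protocol Beta wins each disease group but Compound 2 wins overall — the comparison reverses. Protocol Beta's patients skew toward stage IV, which has a lower base rate.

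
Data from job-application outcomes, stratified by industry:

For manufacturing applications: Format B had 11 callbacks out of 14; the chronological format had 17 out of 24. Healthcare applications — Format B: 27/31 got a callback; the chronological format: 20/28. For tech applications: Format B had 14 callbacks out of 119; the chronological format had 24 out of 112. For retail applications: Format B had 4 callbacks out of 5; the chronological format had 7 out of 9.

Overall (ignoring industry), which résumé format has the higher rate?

the chronological format

Manufacturing: Format B 11/14 = 78.6%, the chronological format 17/24 = 70.8% → Format B
Healthcare: Format B 27/31 = 87.1%, the chronological format 20/28 = 71.4% → Format B
Tech: Format B 14/119 = 11.8%, the chronological format 24/112 = 21.4% → the chronological format
Retail: Format B 4/5 = 80.0%, the chronological format 7/9 = 77.8% → Format B
Overall: Format B 56/169 = 33.1%, the chronological format 68/173 = 39.3% → the chronological format
(Neither sweeps every industry group, but the chronological format has the higher pooled rate.)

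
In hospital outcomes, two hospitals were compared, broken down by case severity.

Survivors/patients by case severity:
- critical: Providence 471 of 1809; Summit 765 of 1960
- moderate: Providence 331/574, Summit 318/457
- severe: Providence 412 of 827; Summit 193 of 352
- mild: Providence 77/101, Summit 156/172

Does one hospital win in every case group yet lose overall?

Critical: Providence 471/1809 = 26.0%, Summit 765/1960 = 39.0% → Summit
Moderate: Providence 331/574 = 57.7%, Summit 318/457 = 69.6% → Summit
Severe: Providence 412/827 = 49.8%, Summit 193/352 = 54.8% → Summit
Mild: Providence 77/101 = 76.2%, Summit 156/172 = 90.7% → Summit
Overall: Providence 1291/3311 = 39.0%, Summit 1432/2941 = 48.7% → Summit
Summit wins overall and in every case group — no reversal.

No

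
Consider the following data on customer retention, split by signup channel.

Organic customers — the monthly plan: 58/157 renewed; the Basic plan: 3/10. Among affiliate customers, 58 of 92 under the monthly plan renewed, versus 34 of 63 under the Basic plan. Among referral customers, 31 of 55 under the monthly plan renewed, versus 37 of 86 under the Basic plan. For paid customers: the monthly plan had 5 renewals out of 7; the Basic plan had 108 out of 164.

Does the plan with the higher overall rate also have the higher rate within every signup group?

Organic: the monthly plan 58/157 = 36.9%, the Basic plan 3/10 = 30.0% → the monthly plan
Affiliate: the monthly plan 58/92 = 63.0%, the Basic plan 34/63 = 54.0% → the monthly plan
Referral: the monthly plan 31/55 = 56.4%, the Basic plan 37/86 = 43.0% → the monthly plan
Paid: the monthly plan 5/7 = 71.4%, the Basic plan 108/164 = 65.9% → the monthly plan
Overall: the monthly plan 152/311 = 48.9%, the Basic plan 182/323 = 56.3% → the Basic plan
The monthly plan wins each signup group but the Basic plan wins overall — the comparison reverses. The monthly plan's customers skew toward organic, which has a lower base rate.

No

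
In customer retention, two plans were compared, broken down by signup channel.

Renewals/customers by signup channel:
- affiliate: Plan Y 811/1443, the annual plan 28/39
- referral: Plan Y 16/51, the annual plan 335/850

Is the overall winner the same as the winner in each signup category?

No

Affiliate: Plan Y 811/1443 = 56.2%, the annual plan 28/39 = 71.8% → the annual plan
Referral: Plan Y 16/51 = 31.4%, the annual plan 335/850 = 39.4% → the annual plan
Overall: Plan Y 827/1494 = 55.4%, the annual plan 363/889 = 40.8% → Plan Y
The annual plan wins each signup group but Plan Y wins overall — the comparison reverses. The annual plan's customers skew toward referral, which has a lower base rate.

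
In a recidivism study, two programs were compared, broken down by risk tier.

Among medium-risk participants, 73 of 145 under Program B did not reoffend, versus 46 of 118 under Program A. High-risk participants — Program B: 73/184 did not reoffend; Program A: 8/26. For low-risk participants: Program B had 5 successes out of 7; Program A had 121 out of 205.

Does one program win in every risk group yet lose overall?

Yes

Medium-risk: Program B 73/145 = 50.3%, Program A 46/118 = 39.0% → Program B
High-risk: Program B 73/184 = 39.7%, Program A 8/26 = 30.8% → Program B
Low-risk: Program B 5/7 = 71.4%, Program A 121/205 = 59.0% → Program B
Overall: Program B 151/336 = 44.9%, Program A 175/349 = 50.1% → Program A
Program B wins each risk group but Program A wins overall — the comparison reverses. Program B's participants skew toward high-risk, which has a lower base rate.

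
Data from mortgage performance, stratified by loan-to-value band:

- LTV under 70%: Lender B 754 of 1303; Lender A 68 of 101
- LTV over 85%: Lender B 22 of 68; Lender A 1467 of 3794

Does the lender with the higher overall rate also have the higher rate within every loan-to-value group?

LTV under 70%: Lender B 754/1303 = 57.9%, Lender A 68/101 = 67.3% → Lender A
LTV over 85%: Lender B 22/68 = 32.4%, Lender A 1467/3794 = 38.7% → Lender A
Overall: Lender B 776/1371 = 56.6%, Lender A 1535/3895 = 39.4% → Lender B
Lender A wins each loan-to-value group but Lender B wins overall — the comparison reverses. Lender A's loans skew toward LTV over 85%, which has a lower base rate.

No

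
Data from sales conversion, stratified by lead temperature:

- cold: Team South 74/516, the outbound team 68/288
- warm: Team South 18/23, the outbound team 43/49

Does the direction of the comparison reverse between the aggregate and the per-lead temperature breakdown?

No

Cold: Team South 74/516 = 14.3%, the outbound team 68/288 = 23.6% → the outbound team
Warm: Team South 18/23 = 78.3%, the outbound team 43/49 = 87.8% → the outbound team
Overall: Team South 92/539 = 17.1%, the outbound team 111/337 = 32.9% → the outbound team
The outbound team wins overall and in every lead group — no reversal.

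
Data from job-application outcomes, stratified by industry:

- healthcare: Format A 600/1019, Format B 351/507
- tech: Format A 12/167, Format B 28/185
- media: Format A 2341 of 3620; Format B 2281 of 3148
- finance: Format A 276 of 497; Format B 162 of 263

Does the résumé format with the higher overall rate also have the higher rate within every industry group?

Healthcare: Format A 600/1019 = 58.9%, Format B 351/507 = 69.2% → Format B
Tech: Format A 12/167 = 7.2%, Format B 28/185 = 15.1% → Format B
Media: Format A 2341/3620 = 64.7%, Format B 2281/3148 = 72.5% → Format B
Finance: Format A 276/497 = 55.5%, Format B 162/263 = 61.6% → Format B
Overall: Format A 3229/5303 = 60.9%, Format B 2822/4103 = 68.8% → Format B
Format B wins overall and in every industry group — no reversal.

Yes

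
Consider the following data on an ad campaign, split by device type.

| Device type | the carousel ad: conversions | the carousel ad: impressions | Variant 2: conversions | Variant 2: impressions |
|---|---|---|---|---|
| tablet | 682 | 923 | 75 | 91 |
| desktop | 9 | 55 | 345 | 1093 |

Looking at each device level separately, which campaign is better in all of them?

Variant 2

Tablet: the carousel ad 682/923 = 73.9%, Variant 2 75/91 = 82.4% → Variant 2
Desktop: the carousel ad 9/55 = 16.4%, Variant 2 345/1093 = 31.6% → Variant 2
Variant 2 has the higher rate in both groups.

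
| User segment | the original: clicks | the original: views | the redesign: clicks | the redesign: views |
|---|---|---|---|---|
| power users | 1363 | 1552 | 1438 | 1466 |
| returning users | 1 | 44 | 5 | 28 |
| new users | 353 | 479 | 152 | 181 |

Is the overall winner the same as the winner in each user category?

Yes

Power users: the original 1363/1552 = 87.8%, the redesign 1438/1466 = 98.1% → the redesign
Returning users: the original 1/44 = 2.3%, the redesign 5/28 = 17.9% → the redesign
New users: the original 353/479 = 73.7%, the redesign 152/181 = 84.0% → the redesign
Overall: the original 1717/2075 = 82.7%, the redesign 1595/1675 = 95.2% → the redesign
The redesign wins overall and in every user group — no reversal.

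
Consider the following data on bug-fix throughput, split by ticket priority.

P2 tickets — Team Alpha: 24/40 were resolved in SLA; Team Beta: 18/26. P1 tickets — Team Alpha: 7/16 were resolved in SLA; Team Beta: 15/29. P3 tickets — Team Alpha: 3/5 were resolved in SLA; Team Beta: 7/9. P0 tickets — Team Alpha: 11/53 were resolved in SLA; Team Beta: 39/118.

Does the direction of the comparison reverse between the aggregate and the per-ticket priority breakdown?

P2: Team Alpha 24/40 = 60.0%, Team Beta 18/26 = 69.2% → Team Beta
P1: Team Alpha 7/16 = 43.8%, Team Beta 15/29 = 51.7% → Team Beta
P3: Team Alpha 3/5 = 60.0%, Team Beta 7/9 = 77.8% → Team Beta
P0: Team Alpha 11/53 = 20.8%, Team Beta 39/118 = 33.1% → Team Beta
Overall: Team Alpha 45/114 = 39.5%, Team Beta 79/182 = 43.4% → Team Beta
Team Beta wins overall and in every ticket group — no reversal.

No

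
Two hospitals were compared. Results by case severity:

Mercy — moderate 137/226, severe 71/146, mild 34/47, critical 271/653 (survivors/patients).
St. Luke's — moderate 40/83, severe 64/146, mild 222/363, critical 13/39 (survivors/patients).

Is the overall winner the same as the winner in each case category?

No

Moderate: Mercy 137/226 = 60.6%, St. Luke's 40/83 = 48.2% → Mercy
Severe: Mercy 71/146 = 48.6%, St. Luke's 64/146 = 43.8% → Mercy
Mild: Mercy 34/47 = 72.3%, St. Luke's 222/363 = 61.2% → Mercy
Critical: Mercy 271/653 = 41.5%, St. Luke's 13/39 = 33.3% → Mercy
Overall: Mercy 513/1072 = 47.9%, St. Luke's 339/631 = 53.7% → St. Luke's
Mercy wins each case group but St. Luke's wins overall — the comparison reverses. Mercy's patients skew toward critical, which has a lower base rate.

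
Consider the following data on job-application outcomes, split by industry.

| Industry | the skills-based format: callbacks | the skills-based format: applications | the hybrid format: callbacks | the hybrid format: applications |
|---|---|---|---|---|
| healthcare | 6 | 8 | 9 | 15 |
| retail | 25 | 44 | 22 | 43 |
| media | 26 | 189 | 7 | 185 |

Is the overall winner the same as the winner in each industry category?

Healthcare: the skills-based format 6/8 = 75.0%, the hybrid format 9/15 = 60.0% → the skills-based format
Retail: the skills-based format 25/44 = 56.8%, the hybrid format 22/43 = 51.2% → the skills-based format
Media: the skills-based format 26/189 = 13.8%, the hybrid format 7/185 = 3.8% → the skills-based format
Overall: the skills-based format 57/241 = 23.7%, the hybrid format 38/243 = 15.6% → the skills-based format
The skills-based format wins overall and in every industry group — no reversal.

Yes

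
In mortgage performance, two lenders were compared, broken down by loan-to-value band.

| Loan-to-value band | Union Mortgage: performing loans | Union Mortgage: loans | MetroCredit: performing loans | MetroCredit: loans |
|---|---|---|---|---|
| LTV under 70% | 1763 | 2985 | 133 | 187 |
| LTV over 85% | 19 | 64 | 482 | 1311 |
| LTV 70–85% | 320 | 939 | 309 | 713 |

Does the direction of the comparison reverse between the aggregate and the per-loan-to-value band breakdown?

LTV under 70%: Union Mortgage 1763/2985 = 59.1%, MetroCredit 133/187 = 71.1% → MetroCredit
LTV over 85%: Union Mortgage 19/64 = 29.7%, MetroCredit 482/1311 = 36.8% → MetroCredit
LTV 70–85%: Union Mortgage 320/939 = 34.1%, MetroCredit 309/713 = 43.3% → MetroCredit
Overall: Union Mortgage 2102/3988 = 52.7%, MetroCredit 924/2211 = 41.8% → Union Mortgage
MetroCredit wins each loan-to-value group but Union Mortgage wins overall — the comparison reverses. MetroCredit's loans skew toward LTV over 85%, which has a lower base rate.

Yes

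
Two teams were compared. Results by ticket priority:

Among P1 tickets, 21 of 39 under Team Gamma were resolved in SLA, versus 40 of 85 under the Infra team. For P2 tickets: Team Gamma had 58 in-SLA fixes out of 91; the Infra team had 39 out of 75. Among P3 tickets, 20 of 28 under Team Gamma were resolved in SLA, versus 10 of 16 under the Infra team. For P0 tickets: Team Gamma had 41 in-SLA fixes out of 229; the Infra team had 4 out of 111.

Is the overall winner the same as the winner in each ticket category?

Yes

P1: Team Gamma 21/39 = 53.8%, the Infra team 40/85 = 47.1% → Team Gamma
P2: Team Gamma 58/91 = 63.7%, the Infra team 39/75 = 52.0% → Team Gamma
P3: Team Gamma 20/28 = 71.4%, the Infra team 10/16 = 62.5% → Team Gamma
P0: Team Gamma 41/229 = 17.9%, the Infra team 4/111 = 3.6% → Team Gamma
Overall: Team Gamma 140/387 = 36.2%, the Infra team 93/287 = 32.4% → Team Gamma
Team Gamma wins overall and in every ticket group — no reversal.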